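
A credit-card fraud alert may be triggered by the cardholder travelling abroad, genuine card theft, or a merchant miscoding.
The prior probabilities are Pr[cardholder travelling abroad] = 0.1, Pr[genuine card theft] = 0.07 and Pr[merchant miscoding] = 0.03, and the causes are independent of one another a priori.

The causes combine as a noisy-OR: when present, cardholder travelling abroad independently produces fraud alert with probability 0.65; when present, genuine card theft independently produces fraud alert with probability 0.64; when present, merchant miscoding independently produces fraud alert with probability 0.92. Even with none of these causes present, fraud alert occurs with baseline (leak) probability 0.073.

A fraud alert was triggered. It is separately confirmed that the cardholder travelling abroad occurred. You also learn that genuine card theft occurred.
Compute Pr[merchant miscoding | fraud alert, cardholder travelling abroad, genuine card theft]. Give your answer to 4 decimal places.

Pr[merchant miscoding | fraud alert, cardholder travelling abroad, genuine card theft] ≈ 0.0335

Under noisy-OR, P(fraud alert | causes) = 1 − (1−0.073)·∏(1−qᵢ) over the active causes.
For the numerator, keep only merchant miscoding=true terms: 0.990656×0.03 = 0.029720
Denominator P(fraud alert | cardholder travelling abroad, genuine card theft): 0.883198×0.97 + 0.990656×0.03 = 0.886422
P(merchant miscoding | fraud alert, cardholder travelling abroad, genuine card theft) = 0.029720/0.886422 ≈ 0.0335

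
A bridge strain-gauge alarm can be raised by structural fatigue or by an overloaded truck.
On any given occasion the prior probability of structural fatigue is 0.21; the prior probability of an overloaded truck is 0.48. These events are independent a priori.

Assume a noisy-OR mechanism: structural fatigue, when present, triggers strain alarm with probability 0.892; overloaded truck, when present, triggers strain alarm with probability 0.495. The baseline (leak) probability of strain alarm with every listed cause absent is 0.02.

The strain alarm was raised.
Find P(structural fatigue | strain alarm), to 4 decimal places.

Under noisy-OR, P(strain alarm | causes) = 1 − (1−0.02)·∏(1−qᵢ) over the active causes.
By total probability over the 4 (structural fatigue, overloaded truck) configurations:
  P(strain alarm) = 0.02×0.79×0.52 + 0.5051×0.79×0.48 + 0.89416×0.21×0.52 + 0.946551×0.21×0.48
        = 0.008216 + 0.191534 + 0.097642 + 0.095412 = 0.392804
The terms with structural fatigue present sum to 0.193054, so
  P(structural fatigue | strain alarm) = 0.193054 / 0.392804 ≈ 0.4915

P(structural fatigue | strain alarm) ≈ 0.4915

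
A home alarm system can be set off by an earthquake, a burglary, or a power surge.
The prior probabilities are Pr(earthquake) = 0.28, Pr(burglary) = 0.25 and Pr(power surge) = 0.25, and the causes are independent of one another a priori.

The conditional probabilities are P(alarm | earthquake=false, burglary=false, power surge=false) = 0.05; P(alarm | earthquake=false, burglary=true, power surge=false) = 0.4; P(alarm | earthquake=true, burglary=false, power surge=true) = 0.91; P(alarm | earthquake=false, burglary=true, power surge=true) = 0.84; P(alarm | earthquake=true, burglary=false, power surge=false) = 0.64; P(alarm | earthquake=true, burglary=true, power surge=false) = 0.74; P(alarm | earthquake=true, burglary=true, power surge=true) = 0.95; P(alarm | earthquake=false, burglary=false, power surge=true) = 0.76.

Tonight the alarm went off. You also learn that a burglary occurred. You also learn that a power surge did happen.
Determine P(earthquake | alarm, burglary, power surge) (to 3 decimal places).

By total probability over both values of earthquake:
  P(alarm | burglary, power surge) = 0.84*0.72 + 0.95*0.28
        = 0.604800 + 0.266000 = 0.870800
The terms with earthquake present sum to 0.266000, so
  P(earthquake | alarm, burglary, power surge) = 0.266000 / 0.870800 ≈ 0.305

P(earthquake | alarm, burglary, power surge) ≈ 0.305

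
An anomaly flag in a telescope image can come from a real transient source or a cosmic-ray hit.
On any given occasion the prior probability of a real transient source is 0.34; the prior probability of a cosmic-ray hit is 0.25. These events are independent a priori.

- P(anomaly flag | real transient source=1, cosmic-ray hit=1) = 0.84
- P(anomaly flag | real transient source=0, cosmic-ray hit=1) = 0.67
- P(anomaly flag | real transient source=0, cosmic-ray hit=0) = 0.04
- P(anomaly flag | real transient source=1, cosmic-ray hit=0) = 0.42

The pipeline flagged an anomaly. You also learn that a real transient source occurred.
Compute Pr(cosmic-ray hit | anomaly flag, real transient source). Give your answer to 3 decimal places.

P(anomaly flag | real transient source) = 0.42·0.75 + 0.84·0.25 = 0.315000 + 0.210000 = 0.525000
Restricting to configurations with cosmic-ray hit present: 0.84·0.25 = 0.210000.
Hence the posterior is 0.210000/0.525000 ≈ 0.400.

Pr(cosmic-ray hit | anomaly flag, real transient source) ≈ 0.400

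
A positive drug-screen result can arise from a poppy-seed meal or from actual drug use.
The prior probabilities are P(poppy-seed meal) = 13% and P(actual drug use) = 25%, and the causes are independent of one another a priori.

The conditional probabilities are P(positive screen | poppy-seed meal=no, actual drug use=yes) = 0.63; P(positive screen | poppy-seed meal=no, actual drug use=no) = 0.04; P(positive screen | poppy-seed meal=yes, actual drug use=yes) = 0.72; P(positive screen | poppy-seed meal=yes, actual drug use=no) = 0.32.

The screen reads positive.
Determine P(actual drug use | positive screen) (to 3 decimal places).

By total probability over the 4 (poppy-seed meal, actual drug use) configurations:
  P(positive screen) = 0.04×0.87×0.75 + 0.63×0.87×0.25 + 0.32×0.13×0.75 + 0.72×0.13×0.25
        = 0.026100 + 0.137025 + 0.031200 + 0.023400 = 0.217725
Keeping only the actual drug use-present terms gives 0.160425, so
  P(actual drug use | positive screen) = 0.160425 / 0.217725 ≈ 0.737

P(actual drug use | positive screen) ≈ 0.737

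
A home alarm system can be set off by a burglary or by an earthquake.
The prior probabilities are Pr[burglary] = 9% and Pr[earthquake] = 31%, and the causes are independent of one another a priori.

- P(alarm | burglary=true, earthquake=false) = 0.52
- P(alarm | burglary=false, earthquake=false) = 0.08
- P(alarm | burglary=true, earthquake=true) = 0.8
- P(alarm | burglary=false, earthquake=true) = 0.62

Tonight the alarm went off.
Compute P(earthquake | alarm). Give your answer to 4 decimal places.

P(earthquake | alarm) ≈ 0.7050

P(alarm) = 0.08·0.91·0.69 + 0.62·0.91·0.31 + 0.52·0.09·0.69 + 0.8·0.09·0.31 = 0.050232 + 0.174902 + 0.032292 + 0.022320 = 0.279746
The earthquake-present share is 0.174902 + 0.022320 = 0.197222.
P(earthquake | alarm) = 0.197222 / 0.279746 ≈ 0.7050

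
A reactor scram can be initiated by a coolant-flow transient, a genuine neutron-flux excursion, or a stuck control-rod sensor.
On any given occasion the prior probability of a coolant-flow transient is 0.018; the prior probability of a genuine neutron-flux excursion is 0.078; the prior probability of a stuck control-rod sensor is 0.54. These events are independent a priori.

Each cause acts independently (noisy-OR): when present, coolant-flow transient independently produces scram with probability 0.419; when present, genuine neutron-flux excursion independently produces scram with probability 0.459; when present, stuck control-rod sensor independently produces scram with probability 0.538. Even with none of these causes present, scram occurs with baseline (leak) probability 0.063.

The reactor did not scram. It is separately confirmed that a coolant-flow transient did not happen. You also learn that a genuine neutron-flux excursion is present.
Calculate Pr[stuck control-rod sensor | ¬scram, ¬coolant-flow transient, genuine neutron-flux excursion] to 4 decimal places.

Pr[stuck control-rod sensor | ¬scram, ¬coolant-flow transient, genuine neutron-flux excursion] ≈ 0.3516

Under noisy-OR, P(scram | causes) = 1 − (1−0.063)·∏(1−qᵢ) over the active causes.
By total probability over both values of stuck control-rod sensor:
  P(¬scram | ¬coolant-flow transient, genuine neutron-flux excursion) = 0.506917·0.46 + 0.234196·0.54
        = 0.233182 + 0.126466 = 0.359648
Keeping only the stuck control-rod sensor-present terms gives 0.126466, so
  P(stuck control-rod sensor | ¬scram, ¬coolant-flow transient, genuine neutron-flux excursion) = 0.126466 / 0.359648 ≈ 0.3516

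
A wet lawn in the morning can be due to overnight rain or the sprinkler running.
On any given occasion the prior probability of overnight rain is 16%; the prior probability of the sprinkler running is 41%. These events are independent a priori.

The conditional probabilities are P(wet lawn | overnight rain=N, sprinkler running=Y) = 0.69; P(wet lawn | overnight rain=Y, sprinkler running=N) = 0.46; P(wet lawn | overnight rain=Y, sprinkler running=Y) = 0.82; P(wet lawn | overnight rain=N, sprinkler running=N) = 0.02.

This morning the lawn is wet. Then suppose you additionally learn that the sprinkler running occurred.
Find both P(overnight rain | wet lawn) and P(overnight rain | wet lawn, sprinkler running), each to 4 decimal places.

Sum P(wet lawn|·) weighted by the priors over the 4 (overnight rain, sprinkler running) configurations:
  P(wet lawn) = 0.02·0.84·0.59 + 0.69·0.84·0.41 + 0.46·0.16·0.59 + 0.82·0.16·0.41
        = 0.009912 + 0.237636 + 0.043424 + 0.053792 = 0.344764
Keeping only the overnight rain-present terms gives 0.097216, so
  P(overnight rain | wet lawn) = 0.097216 / 0.344764 ≈ 0.2820

Now also conditioning on sprinkler running=true:
P(wet lawn | sprinkler running) = 0.69·0.84 + 0.82·0.16 = 0.579600 + 0.131200 = 0.710800
Restricting to configurations with overnight rain present: 0.82·0.16 = 0.131200.
So P(overnight rain | wet lawn, sprinkler running) = 0.131200/0.710800 ≈ 0.1846.

P(overnight rain | wet lawn) ≈ 0.2820; P(overnight rain | wet lawn, sprinkler running) ≈ 0.1846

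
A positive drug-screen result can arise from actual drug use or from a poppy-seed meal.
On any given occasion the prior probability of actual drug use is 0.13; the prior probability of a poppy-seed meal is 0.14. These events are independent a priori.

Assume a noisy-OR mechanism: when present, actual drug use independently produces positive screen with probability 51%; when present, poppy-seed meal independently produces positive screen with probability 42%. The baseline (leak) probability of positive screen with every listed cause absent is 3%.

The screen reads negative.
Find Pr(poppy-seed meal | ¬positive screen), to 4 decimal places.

Under noisy-OR, P(positive screen | causes) = 1 − (1−0.03)·∏(1−qᵢ) over the active causes.
P(¬positive screen) = 0.97*0.87*0.86 + 0.5626*0.87*0.14 + 0.4753*0.13*0.86 + 0.275674*0.13*0.14 = 0.725754 + 0.068525 + 0.053139 + 0.005017 = 0.852435
The poppy-seed meal-present share is 0.068525 + 0.005017 = 0.073542.
So P(poppy-seed meal | ¬positive screen) = 0.073542/0.852435 ≈ 0.0863.

Pr(poppy-seed meal | ¬positive screen) ≈ 0.0863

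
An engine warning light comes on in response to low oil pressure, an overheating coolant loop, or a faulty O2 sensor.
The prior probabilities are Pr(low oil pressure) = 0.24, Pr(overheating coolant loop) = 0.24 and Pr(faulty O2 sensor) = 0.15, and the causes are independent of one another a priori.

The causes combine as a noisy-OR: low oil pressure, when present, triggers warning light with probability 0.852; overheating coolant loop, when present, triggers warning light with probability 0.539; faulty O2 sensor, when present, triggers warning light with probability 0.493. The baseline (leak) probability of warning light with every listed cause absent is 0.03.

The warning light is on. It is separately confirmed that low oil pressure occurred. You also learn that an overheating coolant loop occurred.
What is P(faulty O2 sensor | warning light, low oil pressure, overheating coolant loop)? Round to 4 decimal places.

P(faulty O2 sensor | warning light, low oil pressure, overheating coolant loop) ≈ 0.1544

Under noisy-OR, P(warning light | causes) = 1 − (1−0.03)·∏(1−qᵢ) over the active causes.
P(warning light | low oil pressure, overheating coolant loop) = 0.933819×0.85 + 0.966446×0.15 = 0.793746 + 0.144967 = 0.938713
The faulty O2 sensor-present share is 0.966446×0.15 = 0.144967.
P(faulty O2 sensor | warning light, low oil pressure, overheating coolant loop) = 0.144967 / 0.938713 ≈ 0.1544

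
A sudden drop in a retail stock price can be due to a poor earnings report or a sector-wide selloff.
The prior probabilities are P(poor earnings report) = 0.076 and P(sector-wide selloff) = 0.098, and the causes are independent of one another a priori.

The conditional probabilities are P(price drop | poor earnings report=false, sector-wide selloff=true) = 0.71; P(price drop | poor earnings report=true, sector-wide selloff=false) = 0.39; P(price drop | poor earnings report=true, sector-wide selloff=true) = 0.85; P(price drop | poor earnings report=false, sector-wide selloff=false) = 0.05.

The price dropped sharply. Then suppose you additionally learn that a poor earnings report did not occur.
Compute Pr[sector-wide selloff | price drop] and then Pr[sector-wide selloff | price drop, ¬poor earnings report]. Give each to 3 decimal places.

Pr[sector-wide selloff | price drop] ≈ 0.508; Pr[sector-wide selloff | price drop, ¬poor earnings report] ≈ 0.607

Sum P(price drop|·) weighted by the priors over the 4 (poor earnings report, sector-wide selloff) configurations:
  P(price drop) = 0.05×0.924×0.902 + 0.71×0.924×0.098 + 0.39×0.076×0.902 + 0.85×0.076×0.098
        = 0.041672 + 0.064292 + 0.026735 + 0.006331 = 0.139030
Configurations with sector-wide selloff contribute 0.070623, so
  P(sector-wide selloff | price drop) = 0.070623 / 0.139030 ≈ 0.508

Now also conditioning on poor earnings report≠true:
Numerator (weight on configurations with sector-wide selloff): 0.71·0.098 = 0.069580
Denominator P(price drop | ¬poor earnings report): 0.05·0.902 + 0.71·0.098 = 0.114680
Posterior = 0.069580 / 0.114680 ≈ 0.607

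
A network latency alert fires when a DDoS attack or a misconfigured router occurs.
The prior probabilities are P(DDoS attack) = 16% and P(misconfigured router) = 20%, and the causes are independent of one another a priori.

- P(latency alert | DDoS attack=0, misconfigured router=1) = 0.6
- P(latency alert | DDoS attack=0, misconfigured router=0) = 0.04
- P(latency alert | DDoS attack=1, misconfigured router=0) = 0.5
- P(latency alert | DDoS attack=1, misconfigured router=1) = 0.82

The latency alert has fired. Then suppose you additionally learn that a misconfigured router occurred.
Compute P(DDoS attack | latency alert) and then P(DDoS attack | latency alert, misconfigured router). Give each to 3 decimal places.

Weight on DDoS attack=true, given the evidence: 0.064000 + 0.026240 = 0.090240
Normalizer over all consistent configurations: 0.04×0.84×0.8 + 0.6×0.84×0.2 + 0.5×0.16×0.8 + 0.82×0.16×0.2 = 0.217920
P(DDoS attack | latency alert) = 0.090240/0.217920 ≈ 0.414

Now also conditioning on misconfigured router=true:
Numerator (weight on configurations with DDoS attack): 0.82×0.16 = 0.131200
Normalizer over all consistent configurations: 0.6×0.84 + 0.82×0.16 = 0.635200
P(DDoS attack | latency alert, misconfigured router) = 0.131200/0.635200 ≈ 0.207
— misconfigured router explains away the evidence for DDoS attack.

P(DDoS attack | latency alert) ≈ 0.414; P(DDoS attack | latency alert, misconfigured router) ≈ 0.207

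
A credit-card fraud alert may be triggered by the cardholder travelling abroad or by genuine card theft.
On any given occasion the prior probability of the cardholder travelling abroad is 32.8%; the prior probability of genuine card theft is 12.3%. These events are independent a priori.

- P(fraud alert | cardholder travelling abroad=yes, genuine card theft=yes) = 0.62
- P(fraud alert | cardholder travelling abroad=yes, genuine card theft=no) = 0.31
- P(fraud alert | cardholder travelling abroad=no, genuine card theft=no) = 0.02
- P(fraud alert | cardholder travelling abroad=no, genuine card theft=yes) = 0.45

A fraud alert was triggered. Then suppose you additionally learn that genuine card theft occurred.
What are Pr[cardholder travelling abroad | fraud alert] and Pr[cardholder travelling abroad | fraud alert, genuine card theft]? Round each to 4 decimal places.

P(fraud alert) = 0.02*0.672*0.877 + 0.45*0.672*0.123 + 0.31*0.328*0.877 + 0.62*0.328*0.123 = 0.011787 + 0.037195 + 0.089173 + 0.025013 = 0.163168
The cardholder travelling abroad-present share is 0.089173 + 0.025013 = 0.114186.
Hence the posterior is 0.114186/0.163168 ≈ 0.6998.

Now condition on the additional information:
By total probability over both values of cardholder travelling abroad:
  P(fraud alert | genuine card theft) = 0.45·0.672 + 0.62·0.328
        = 0.302400 + 0.203360 = 0.505760
The terms with cardholder travelling abroad present sum to 0.203360, so
  P(cardholder travelling abroad | fraud alert, genuine card theft) = 0.203360 / 0.505760 ≈ 0.4021
Conditioning on genuine card theft lowers the posterior on cardholder travelling abroad: the classic explaining-away effect in a common-effect structure.

Pr[cardholder travelling abroad | fraud alert] ≈ 0.6998; Pr[cardholder travelling abroad | fraud alert, genuine card theft] ≈ 0.4021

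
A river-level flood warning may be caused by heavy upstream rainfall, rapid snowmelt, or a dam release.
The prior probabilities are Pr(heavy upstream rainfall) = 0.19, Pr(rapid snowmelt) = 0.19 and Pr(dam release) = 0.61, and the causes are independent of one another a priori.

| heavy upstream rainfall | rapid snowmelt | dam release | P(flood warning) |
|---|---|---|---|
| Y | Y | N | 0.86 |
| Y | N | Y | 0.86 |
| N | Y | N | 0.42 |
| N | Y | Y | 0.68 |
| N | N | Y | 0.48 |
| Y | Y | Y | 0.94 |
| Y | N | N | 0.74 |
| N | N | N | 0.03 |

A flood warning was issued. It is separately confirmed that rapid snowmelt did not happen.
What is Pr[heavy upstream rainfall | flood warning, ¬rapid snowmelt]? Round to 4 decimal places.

Pr[heavy upstream rainfall | flood warning, ¬rapid snowmelt] ≈ 0.3852

For the numerator, keep only heavy upstream rainfall=true terms: 0.054834 + 0.099674 = 0.154508
Denominator P(flood warning | ¬rapid snowmelt): 0.03*0.81*0.39 + 0.48*0.81*0.61 + 0.74*0.19*0.39 + 0.86*0.19*0.61 = 0.401153
P(heavy upstream rainfall | flood warning, ¬rapid snowmelt) = 0.154508/0.401153 ≈ 0.3852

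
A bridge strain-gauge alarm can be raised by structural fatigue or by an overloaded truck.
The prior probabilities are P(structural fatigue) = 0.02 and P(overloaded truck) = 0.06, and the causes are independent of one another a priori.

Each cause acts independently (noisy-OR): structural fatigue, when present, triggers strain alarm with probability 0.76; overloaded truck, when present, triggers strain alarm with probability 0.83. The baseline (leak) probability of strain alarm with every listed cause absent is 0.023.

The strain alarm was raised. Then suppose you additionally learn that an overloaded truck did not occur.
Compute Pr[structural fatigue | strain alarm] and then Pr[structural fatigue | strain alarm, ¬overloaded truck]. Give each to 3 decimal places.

Pr[structural fatigue | strain alarm] ≈ 0.181; Pr[structural fatigue | strain alarm, ¬overloaded truck] ≈ 0.404

Under noisy-OR, P(strain alarm | causes) = 1 − (1−0.023)·∏(1−qᵢ) over the active causes.
Enumerate the 4 (structural fatigue, overloaded truck) configurations and weight by the priors:
  P(strain alarm) = 0.023·0.98·0.94 + 0.83391·0.98·0.06 + 0.76552·0.02·0.94 + 0.960138·0.02·0.06
        = 0.021188 + 0.049034 + 0.014392 + 0.001152 = 0.085766
Keeping only the structural fatigue-present terms gives 0.015544, so
  P(structural fatigue | strain alarm) = 0.015544 / 0.085766 ≈ 0.181

Now condition on the additional information:
P(strain alarm | ¬overloaded truck) = 0.023×0.98 + 0.76552×0.02 = 0.022540 + 0.015310 = 0.037850
Restricting to configurations with structural fatigue present: 0.76552×0.02 = 0.015310.
So P(structural fatigue | strain alarm, ¬overloaded truck) = 0.015310/0.037850 ≈ 0.404.
Ruling out overloaded truck raises the posterior on structural fatigue — the flip side of explaining away.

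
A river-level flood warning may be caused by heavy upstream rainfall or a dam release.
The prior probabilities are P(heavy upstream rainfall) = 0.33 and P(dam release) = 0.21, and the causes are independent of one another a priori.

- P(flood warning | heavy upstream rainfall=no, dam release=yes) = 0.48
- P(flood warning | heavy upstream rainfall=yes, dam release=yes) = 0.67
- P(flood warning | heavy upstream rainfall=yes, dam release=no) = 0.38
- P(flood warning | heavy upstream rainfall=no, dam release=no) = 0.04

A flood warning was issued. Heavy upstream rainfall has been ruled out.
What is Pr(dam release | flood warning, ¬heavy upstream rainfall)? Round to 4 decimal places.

Pr(dam release | flood warning, ¬heavy upstream rainfall) ≈ 0.7613

By total probability over both values of dam release:
  P(flood warning | ¬heavy upstream rainfall) = 0.04×0.79 + 0.48×0.21
        = 0.031600 + 0.100800 = 0.132400
Configurations with dam release contribute 0.100800, so
  P(dam release | flood warning, ¬heavy upstream rainfall) = 0.100800 / 0.132400 ≈ 0.7613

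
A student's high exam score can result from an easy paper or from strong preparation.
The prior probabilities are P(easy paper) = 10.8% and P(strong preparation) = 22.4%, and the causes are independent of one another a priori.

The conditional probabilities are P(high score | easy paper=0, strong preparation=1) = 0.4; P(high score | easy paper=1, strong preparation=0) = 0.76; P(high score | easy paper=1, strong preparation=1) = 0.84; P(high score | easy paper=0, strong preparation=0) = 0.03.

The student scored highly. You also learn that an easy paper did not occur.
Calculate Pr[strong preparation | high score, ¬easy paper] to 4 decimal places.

P(high score | ¬easy paper) = 0.03·0.776 + 0.4·0.224 = 0.023280 + 0.089600 = 0.112880
Of this, 0.089600 comes from 0.4·0.224 (the strong preparation=true cases).
Hence the posterior is 0.089600/0.112880 ≈ 0.7938.

Pr[strong preparation | high score, ¬easy paper] ≈ 0.7938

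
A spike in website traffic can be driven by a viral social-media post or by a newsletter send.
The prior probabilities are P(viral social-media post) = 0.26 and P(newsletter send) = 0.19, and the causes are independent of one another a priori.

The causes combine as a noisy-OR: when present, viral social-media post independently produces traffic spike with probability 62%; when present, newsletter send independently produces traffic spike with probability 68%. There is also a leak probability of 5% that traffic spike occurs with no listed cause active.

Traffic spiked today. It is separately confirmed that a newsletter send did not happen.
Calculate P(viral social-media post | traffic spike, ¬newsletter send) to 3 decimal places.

Under noisy-OR, P(traffic spike | causes) = 1 − (1−0.05)·∏(1−qᵢ) over the active causes.
P(traffic spike | ¬newsletter send) = 0.05·0.74 + 0.639·0.26 = 0.037000 + 0.166140 = 0.203140
Of this, 0.166140 comes from 0.639·0.26 (the viral social-media post=true cases).
P(viral social-media post | traffic spike, ¬newsletter send) = 0.166140 / 0.203140 ≈ 0.818

P(viral social-media post | traffic spike, ¬newsletter send) ≈ 0.818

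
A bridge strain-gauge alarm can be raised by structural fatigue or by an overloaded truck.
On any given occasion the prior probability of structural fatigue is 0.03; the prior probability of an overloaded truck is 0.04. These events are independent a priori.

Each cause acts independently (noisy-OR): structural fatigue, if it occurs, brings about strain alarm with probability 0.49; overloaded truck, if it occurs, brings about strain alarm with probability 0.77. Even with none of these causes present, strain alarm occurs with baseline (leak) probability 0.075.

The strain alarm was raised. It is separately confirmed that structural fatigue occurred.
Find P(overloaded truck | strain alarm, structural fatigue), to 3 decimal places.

Under noisy-OR, P(strain alarm | causes) = 1 − (1−0.075)·∏(1−qᵢ) over the active causes.
Enumerate both values of overloaded truck and weight by the priors:
  P(strain alarm | structural fatigue) = 0.52825·0.96 + 0.891498·0.04
        = 0.507120 + 0.035660 = 0.542780
Configurations with overloaded truck contribute 0.035660, so
  P(overloaded truck | strain alarm, structural fatigue) = 0.035660 / 0.542780 ≈ 0.066

P(overloaded truck | strain alarm, structural fatigue) ≈ 0.066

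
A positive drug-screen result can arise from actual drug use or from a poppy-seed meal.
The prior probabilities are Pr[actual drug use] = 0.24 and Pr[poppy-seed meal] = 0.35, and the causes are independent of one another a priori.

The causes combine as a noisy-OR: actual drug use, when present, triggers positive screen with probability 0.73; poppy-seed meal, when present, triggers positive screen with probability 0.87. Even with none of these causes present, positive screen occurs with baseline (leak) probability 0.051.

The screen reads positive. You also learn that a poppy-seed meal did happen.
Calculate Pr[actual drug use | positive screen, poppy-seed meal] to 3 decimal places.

Pr[actual drug use | positive screen, poppy-seed meal] ≈ 0.258

Under noisy-OR, P(positive screen | causes) = 1 − (1−0.051)·∏(1−qᵢ) over the active causes.
For the numerator, keep only actual drug use=true terms: 0.96669*0.24 = 0.232006
Normalizer over all consistent configurations: 0.87663*0.76 + 0.96669*0.24 = 0.898245
P(actual drug use | positive screen, poppy-seed meal) = 0.232006/0.898245 ≈ 0.258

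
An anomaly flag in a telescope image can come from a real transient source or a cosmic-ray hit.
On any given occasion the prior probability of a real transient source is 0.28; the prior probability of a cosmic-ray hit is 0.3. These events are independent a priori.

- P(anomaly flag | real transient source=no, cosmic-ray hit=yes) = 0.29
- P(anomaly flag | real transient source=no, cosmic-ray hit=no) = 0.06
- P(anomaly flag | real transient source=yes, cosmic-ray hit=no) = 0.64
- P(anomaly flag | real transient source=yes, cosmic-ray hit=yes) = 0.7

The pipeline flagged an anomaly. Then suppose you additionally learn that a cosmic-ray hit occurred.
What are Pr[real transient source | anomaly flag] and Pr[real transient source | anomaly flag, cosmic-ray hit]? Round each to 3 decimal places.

For the numerator, keep only real transient source=true terms: 0.125440 + 0.058800 = 0.184240
Denominator P(anomaly flag): 0.06·0.72·0.7 + 0.29·0.72·0.3 + 0.64·0.28·0.7 + 0.7·0.28·0.3 = 0.277120
P(real transient source | anomaly flag) = 0.184240/0.277120 ≈ 0.665

Now condition on the additional information:
By total probability over both values of real transient source:
  P(anomaly flag | cosmic-ray hit) = 0.29×0.72 + 0.7×0.28
        = 0.208800 + 0.196000 = 0.404800
The terms with real transient source present sum to 0.196000, so
  P(real transient source | anomaly flag, cosmic-ray hit) = 0.196000 / 0.404800 ≈ 0.484

Pr[real transient source | anomaly flag] ≈ 0.665; Pr[real transient source | anomaly flag, cosmic-ray hit] ≈ 0.484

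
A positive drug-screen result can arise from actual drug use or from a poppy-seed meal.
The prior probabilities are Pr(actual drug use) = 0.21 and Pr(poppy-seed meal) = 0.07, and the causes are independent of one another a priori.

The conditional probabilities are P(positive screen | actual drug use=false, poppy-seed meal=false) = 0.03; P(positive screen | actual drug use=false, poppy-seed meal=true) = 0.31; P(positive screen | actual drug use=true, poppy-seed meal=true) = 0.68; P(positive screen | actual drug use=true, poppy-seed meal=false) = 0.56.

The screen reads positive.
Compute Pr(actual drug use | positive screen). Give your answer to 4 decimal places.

Enumerate the 4 (actual drug use, poppy-seed meal) configurations and weight by the priors:
  P(positive screen) = 0.03×0.79×0.93 + 0.31×0.79×0.07 + 0.56×0.21×0.93 + 0.68×0.21×0.07
        = 0.022041 + 0.017143 + 0.109368 + 0.009996 = 0.158548
Keeping only the actual drug use-present terms gives 0.119364, so
  P(actual drug use | positive screen) = 0.119364 / 0.158548 ≈ 0.7529

Pr(actual drug use | positive screen) ≈ 0.7529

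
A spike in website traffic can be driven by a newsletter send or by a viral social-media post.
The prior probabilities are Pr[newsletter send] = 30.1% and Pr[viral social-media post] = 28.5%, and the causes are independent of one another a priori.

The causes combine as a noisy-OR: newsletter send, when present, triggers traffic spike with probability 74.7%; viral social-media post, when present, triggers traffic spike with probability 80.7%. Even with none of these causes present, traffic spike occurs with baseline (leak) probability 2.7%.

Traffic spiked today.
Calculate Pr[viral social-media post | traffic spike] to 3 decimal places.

Pr[viral social-media post | traffic spike] ≈ 0.581

Under noisy-OR, P(traffic spike | causes) = 1 − (1−0.027)·∏(1−qᵢ) over the active causes.
By total probability over the 4 (newsletter send, viral social-media post) configurations:
  P(traffic spike) = 0.027*0.699*0.715 + 0.812211*0.699*0.285 + 0.753831*0.301*0.715 + 0.952489*0.301*0.285
        = 0.013494 + 0.161805 + 0.162236 + 0.081709 = 0.419244
Configurations with viral social-media post contribute 0.243514, so
  P(viral social-media post | traffic spike) = 0.243514 / 0.419244 ≈ 0.581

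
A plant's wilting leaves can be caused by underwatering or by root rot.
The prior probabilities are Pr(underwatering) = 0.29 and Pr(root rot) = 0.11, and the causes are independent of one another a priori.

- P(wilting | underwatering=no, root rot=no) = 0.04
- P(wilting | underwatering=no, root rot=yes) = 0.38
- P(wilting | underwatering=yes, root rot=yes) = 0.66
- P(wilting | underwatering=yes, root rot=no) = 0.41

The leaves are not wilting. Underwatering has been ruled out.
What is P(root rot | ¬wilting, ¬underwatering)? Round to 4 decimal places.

For the numerator, keep only root rot=true terms: 0.62·0.11 = 0.068200
The normalizing constant is 0.96·0.89 + 0.62·0.11 = 0.922600
P(root rot | ¬wilting, ¬underwatering) = 0.068200/0.922600 ≈ 0.0739

P(root rot | ¬wilting, ¬underwatering) ≈ 0.0739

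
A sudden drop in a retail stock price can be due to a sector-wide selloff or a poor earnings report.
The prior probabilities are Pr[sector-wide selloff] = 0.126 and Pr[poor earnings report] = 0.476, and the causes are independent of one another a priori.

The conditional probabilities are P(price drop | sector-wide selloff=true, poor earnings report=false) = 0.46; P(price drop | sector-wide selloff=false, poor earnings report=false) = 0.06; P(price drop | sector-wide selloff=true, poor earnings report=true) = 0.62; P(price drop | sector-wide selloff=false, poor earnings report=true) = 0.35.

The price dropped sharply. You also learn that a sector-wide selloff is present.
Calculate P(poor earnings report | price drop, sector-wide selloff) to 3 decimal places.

P(poor earnings report | price drop, sector-wide selloff) ≈ 0.550

Numerator (weight on configurations with poor earnings report): 0.62×0.476 = 0.295120
The normalizing constant is 0.46×0.524 + 0.62×0.476 = 0.536160
P(poor earnings report | price drop, sector-wide selloff) = 0.295120/0.536160 ≈ 0.550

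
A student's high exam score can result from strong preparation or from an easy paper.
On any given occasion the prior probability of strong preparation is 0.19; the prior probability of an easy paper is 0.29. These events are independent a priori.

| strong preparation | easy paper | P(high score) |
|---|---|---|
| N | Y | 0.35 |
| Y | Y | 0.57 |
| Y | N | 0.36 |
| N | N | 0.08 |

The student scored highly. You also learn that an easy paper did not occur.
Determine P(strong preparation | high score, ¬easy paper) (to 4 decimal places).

P(strong preparation | high score, ¬easy paper) ≈ 0.5135

Sum P(high score|·) weighted by the priors over both values of strong preparation:
  P(high score | ¬easy paper) = 0.08×0.81 + 0.36×0.19
        = 0.064800 + 0.068400 = 0.133200
Configurations with strong preparation contribute 0.068400, so
  P(strong preparation | high score, ¬easy paper) = 0.068400 / 0.133200 ≈ 0.5135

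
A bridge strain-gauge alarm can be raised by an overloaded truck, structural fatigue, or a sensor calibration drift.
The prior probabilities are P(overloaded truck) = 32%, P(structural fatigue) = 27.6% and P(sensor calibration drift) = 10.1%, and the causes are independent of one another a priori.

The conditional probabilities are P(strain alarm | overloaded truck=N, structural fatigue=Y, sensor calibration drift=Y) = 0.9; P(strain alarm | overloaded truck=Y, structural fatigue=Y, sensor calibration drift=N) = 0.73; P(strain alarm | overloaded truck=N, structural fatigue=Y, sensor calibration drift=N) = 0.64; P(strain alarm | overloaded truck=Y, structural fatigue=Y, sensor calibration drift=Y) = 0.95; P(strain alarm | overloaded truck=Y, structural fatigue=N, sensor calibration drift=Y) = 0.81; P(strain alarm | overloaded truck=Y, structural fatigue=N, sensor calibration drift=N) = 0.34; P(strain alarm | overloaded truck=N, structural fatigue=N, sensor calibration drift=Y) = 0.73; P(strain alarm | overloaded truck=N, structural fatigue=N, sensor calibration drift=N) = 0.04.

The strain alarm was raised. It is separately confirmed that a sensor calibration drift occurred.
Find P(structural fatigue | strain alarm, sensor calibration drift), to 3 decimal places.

By total probability over the 4 (overloaded truck, structural fatigue) configurations:
  P(strain alarm | sensor calibration drift) = 0.73·0.68·0.724 + 0.9·0.68·0.276 + 0.81·0.32·0.724 + 0.95·0.32·0.276
        = 0.359394 + 0.168912 + 0.187661 + 0.083904 = 0.799871
The terms with structural fatigue present sum to 0.252816, so
  P(structural fatigue | strain alarm, sensor calibration drift) = 0.252816 / 0.799871 ≈ 0.316

P(structural fatigue | strain alarm, sensor calibration drift) ≈ 0.316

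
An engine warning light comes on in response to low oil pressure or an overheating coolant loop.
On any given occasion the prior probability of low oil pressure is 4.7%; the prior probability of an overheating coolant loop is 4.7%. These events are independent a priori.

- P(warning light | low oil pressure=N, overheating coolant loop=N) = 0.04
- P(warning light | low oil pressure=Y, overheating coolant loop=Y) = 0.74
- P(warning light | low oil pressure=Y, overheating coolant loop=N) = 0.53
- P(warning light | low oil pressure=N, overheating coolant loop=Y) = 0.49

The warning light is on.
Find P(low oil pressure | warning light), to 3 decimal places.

P(low oil pressure | warning light) ≈ 0.303

P(warning light) = 0.04*0.953*0.953 + 0.49*0.953*0.047 + 0.53*0.047*0.953 + 0.74*0.047*0.047 = 0.036328 + 0.021948 + 0.023739 + 0.001635 = 0.083650
Restricting to configurations with low oil pressure present: 0.023739 + 0.001635 = 0.025374.
So P(low oil pressure | warning light) = 0.025374/0.083650 ≈ 0.303.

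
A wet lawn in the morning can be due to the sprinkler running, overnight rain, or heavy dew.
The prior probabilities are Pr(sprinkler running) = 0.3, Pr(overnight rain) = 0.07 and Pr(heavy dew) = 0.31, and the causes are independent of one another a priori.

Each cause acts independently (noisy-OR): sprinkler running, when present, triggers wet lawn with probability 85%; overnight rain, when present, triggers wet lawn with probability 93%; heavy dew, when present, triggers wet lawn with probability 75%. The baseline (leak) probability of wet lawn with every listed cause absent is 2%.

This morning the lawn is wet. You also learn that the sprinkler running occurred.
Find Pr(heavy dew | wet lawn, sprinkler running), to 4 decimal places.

Under noisy-OR, P(wet lawn | causes) = 1 − (1−0.02)·∏(1−qᵢ) over the active causes.
Numerator (weight on configurations with heavy dew): 0.277705 + 0.021644 = 0.299349
Denominator P(wet lawn | sprinkler running): 0.853·0.93·0.69 + 0.96325·0.93·0.31 + 0.98971·0.07·0.69 + 0.997428·0.07·0.31 = 0.894522
P(heavy dew | wet lawn, sprinkler running) = 0.299349/0.894522 ≈ 0.3346

Pr(heavy dew | wet lawn, sprinkler running) ≈ 0.3346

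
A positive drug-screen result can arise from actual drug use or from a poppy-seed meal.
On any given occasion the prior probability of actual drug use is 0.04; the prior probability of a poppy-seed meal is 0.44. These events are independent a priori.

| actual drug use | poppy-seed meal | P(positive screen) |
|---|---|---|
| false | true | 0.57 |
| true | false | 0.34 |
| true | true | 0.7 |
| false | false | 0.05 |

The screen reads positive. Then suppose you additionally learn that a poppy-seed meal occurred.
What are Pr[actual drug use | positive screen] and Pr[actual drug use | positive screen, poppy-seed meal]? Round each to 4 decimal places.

Pr[actual drug use | positive screen] ≈ 0.0693; Pr[actual drug use | positive screen, poppy-seed meal] ≈ 0.0487

P(positive screen) = 0.05×0.96×0.56 + 0.57×0.96×0.44 + 0.34×0.04×0.56 + 0.7×0.04×0.44 = 0.026880 + 0.240768 + 0.007616 + 0.012320 = 0.287584
The actual drug use-present share is 0.007616 + 0.012320 = 0.019936.
So P(actual drug use | positive screen) = 0.019936/0.287584 ≈ 0.0693.

Now also conditioning on poppy-seed meal=true:
Numerator (weight on configurations with actual drug use): 0.7*0.04 = 0.028000
Denominator P(positive screen | poppy-seed meal): 0.57*0.96 + 0.7*0.04 = 0.575200
Posterior = 0.028000 / 0.575200 ≈ 0.0487
— poppy-seed meal explains away the evidence for actual drug use.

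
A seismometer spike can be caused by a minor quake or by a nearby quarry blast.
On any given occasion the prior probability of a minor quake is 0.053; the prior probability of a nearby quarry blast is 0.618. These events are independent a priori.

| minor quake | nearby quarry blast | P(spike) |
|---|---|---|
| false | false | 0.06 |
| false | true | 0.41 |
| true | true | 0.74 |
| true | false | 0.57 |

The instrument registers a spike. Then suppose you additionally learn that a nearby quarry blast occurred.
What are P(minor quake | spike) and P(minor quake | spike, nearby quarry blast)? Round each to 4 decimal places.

P(minor quake | spike) ≈ 0.1203; P(minor quake | spike, nearby quarry blast) ≈ 0.0917

For the numerator, keep only minor quake=true terms: 0.011540 + 0.024238 = 0.035778
Denominator P(spike): 0.06×0.947×0.382 + 0.41×0.947×0.618 + 0.57×0.053×0.382 + 0.74×0.053×0.618 = 0.297434
Posterior = 0.035778 / 0.297434 ≈ 0.1203

Now also conditioning on nearby quarry blast=true:
For the numerator, keep only minor quake=true terms: 0.74×0.053 = 0.039220
Denominator P(spike | nearby quarry blast): 0.41×0.947 + 0.74×0.053 = 0.427490
Posterior = 0.039220 / 0.427490 ≈ 0.0917
The drop from 0.1203 to 0.0917 is the explaining-away (discounting) effect.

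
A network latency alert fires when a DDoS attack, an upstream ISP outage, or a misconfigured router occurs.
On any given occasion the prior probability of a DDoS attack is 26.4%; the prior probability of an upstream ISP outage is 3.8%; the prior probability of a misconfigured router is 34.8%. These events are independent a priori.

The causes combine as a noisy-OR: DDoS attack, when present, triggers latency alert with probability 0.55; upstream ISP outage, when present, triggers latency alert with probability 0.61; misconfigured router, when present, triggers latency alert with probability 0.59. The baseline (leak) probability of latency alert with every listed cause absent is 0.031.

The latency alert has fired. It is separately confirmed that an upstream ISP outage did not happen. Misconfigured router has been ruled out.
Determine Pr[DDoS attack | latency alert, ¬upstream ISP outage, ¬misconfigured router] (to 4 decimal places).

Pr[DDoS attack | latency alert, ¬upstream ISP outage, ¬misconfigured router] ≈ 0.8671

Under noisy-OR, P(latency alert | causes) = 1 − (1−0.031)·∏(1−qᵢ) over the active causes.
P(latency alert | ¬upstream ISP outage, ¬misconfigured router) = 0.031·0.736 + 0.56395·0.264 = 0.022816 + 0.148883 = 0.171699
Of this, 0.148883 comes from 0.56395·0.264 (the DDoS attack=true cases).
Hence the posterior is 0.148883/0.171699 ≈ 0.8671.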